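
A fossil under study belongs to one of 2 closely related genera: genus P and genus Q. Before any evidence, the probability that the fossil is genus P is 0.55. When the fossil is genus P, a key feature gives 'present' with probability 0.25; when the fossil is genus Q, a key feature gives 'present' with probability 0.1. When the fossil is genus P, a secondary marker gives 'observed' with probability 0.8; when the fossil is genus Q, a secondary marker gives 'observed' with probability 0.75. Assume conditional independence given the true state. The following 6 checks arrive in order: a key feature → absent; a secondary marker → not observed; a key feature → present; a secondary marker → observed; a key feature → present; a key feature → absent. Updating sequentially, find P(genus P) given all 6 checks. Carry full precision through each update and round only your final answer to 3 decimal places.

0.819

After a key feature='absent': P(genus P) = 0.75·0.5500 / (0.75·0.5500 + 0.9·0.4500) ≈ 0.5046
After a secondary marker='not observed': P(genus P) = 0.2·0.5046 / (0.2·0.5046 + 0.25·0.4954) ≈ 0.4490
After a key feature='present': P(genus P) = 0.25·0.4490 / (0.25·0.4490 + 0.1·0.5510) ≈ 0.6707
After a secondary marker='observed': P(genus P) = 0.8·0.6707 / (0.8·0.6707 + 0.75·0.3293) ≈ 0.6848
After a key feature='present': P(genus P) = 0.25·0.6848 / (0.25·0.6848 + 0.1·0.3152) ≈ 0.8445
After a key feature='absent': P(genus P) = 0.75·0.8445 / (0.75·0.8445 + 0.9·0.1555) ≈ 0.8191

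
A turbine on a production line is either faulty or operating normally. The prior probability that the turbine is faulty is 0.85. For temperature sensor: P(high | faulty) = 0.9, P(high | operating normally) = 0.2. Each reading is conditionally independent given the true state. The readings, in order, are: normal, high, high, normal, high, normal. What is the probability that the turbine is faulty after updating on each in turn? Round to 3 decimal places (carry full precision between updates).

After 'normal': P(faulty) = 0.1·0.8500 / (0.1·0.8500 + 0.8·0.1500) ≈ 0.4146
After 'high': P(faulty) = 0.9·0.4146 / (0.9·0.4146 + 0.2·0.5854) ≈ 0.7612
After 'high': P(faulty) = 0.9·0.7612 / (0.9·0.7612 + 0.2·0.2388) ≈ 0.9348
After 'normal': P(faulty) = 0.1·0.9348 / (0.1·0.9348 + 0.8·0.0652) ≈ 0.6420
After 'high': P(faulty) = 0.9·0.6420 / (0.9·0.6420 + 0.2·0.3580) ≈ 0.8897
After 'normal': P(faulty) = 0.1·0.8897 / (0.1·0.8897 + 0.8·0.1103) ≈ 0.5021

0.502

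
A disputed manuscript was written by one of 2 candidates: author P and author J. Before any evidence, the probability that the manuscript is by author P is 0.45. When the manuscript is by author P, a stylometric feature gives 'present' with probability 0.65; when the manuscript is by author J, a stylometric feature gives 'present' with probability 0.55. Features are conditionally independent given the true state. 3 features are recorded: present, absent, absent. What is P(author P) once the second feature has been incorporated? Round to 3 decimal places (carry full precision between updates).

0.429

After 'present': P(author P) = 0.65·0.4500 / (0.65·0.4500 + 0.55·0.5500) ≈ 0.4916
After 'absent': P(author P) = 0.35·0.4916 / (0.35·0.4916 + 0.45·0.5084) ≈ 0.4292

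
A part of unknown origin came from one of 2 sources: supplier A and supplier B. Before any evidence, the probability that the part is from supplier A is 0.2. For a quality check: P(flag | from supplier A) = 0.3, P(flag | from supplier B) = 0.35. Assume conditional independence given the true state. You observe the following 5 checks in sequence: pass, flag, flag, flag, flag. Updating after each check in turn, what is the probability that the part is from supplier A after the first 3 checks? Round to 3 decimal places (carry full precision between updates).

After 'pass': P(supplier A) = 0.7·0.2000 / (0.7·0.2000 + 0.65·0.8000) ≈ 0.2121
After 'flag': P(supplier A) = 0.3·0.2121 / (0.3·0.2121 + 0.35·0.7879) ≈ 0.1875
After 'flag': P(supplier A) = 0.3·0.1875 / (0.3·0.1875 + 0.35·0.8125) ≈ 0.1651

0.165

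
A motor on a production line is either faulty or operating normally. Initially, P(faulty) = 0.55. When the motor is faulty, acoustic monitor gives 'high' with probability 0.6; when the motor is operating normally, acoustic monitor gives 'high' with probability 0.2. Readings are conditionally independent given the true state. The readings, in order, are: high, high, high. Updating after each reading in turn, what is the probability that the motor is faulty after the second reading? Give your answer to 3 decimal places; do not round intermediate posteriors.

After 'high': P(faulty) = 0.6·0.5500 / (0.6·0.5500 + 0.2·0.4500) ≈ 0.7857
After 'high': P(faulty) = 0.6·0.7857 / (0.6·0.7857 + 0.2·0.2143) ≈ 0.9167

0.917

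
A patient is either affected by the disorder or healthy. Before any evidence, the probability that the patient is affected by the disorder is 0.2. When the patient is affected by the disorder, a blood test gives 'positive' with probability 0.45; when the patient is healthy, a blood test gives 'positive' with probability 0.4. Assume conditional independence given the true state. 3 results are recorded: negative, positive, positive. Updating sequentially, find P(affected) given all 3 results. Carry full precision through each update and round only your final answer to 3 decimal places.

0.225

After 'negative': P(affected) = 0.55·0.2000 / (0.55·0.2000 + 0.6·0.8000) ≈ 0.1864
After 'positive': P(affected) = 0.45·0.1864 / (0.45·0.1864 + 0.4·0.8136) ≈ 0.2050
After 'positive': P(affected) = 0.45·0.2050 / (0.45·0.2050 + 0.4·0.7950) ≈ 0.2248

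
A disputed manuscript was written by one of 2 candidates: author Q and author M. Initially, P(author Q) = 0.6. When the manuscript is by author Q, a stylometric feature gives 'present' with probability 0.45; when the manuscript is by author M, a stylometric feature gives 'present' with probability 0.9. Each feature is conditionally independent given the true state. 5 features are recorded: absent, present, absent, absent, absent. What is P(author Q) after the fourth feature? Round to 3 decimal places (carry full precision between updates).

0.992

After 'absent': P(author Q) = 0.55·0.6000 / (0.55·0.6000 + 0.1·0.4000) ≈ 0.8919
After 'present': P(author Q) = 0.45·0.8919 / (0.45·0.8919 + 0.9·0.1081) ≈ 0.8049
After 'absent': P(author Q) = 0.55·0.8049 / (0.55·0.8049 + 0.1·0.1951) ≈ 0.9578
After 'absent': P(author Q) = 0.55·0.9578 / (0.55·0.9578 + 0.1·0.0422) ≈ 0.9920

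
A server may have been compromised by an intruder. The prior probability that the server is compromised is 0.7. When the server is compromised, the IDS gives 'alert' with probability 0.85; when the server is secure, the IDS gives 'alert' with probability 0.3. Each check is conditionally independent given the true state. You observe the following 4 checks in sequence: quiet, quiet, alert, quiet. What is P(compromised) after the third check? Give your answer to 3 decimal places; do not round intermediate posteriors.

Each posterior becomes the prior for the next update.
After 'quiet': P(compromised) = 0.15·0.7000 / (0.15·0.7000 + 0.7·0.3000) ≈ 0.3333
After 'quiet': P(compromised) = 0.15·0.3333 / (0.15·0.3333 + 0.7·0.6667) ≈ 0.0968
After 'alert': P(compromised) = 0.85·0.0968 / (0.85·0.0968 + 0.3·0.9032) ≈ 0.2329

0.233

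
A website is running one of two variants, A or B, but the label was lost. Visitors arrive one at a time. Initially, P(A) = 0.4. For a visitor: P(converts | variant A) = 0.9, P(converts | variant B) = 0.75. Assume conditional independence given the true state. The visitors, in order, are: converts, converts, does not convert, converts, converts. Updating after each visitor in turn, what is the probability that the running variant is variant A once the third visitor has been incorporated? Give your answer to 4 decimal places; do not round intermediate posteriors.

Apply Bayes' rule sequentially, carrying P(A) forward.
After 'converts': P(A) = 0.9·0.4000 / (0.9·0.4000 + 0.75·0.6000) ≈ 0.4444
After 'converts': P(A) = 0.9·0.4444 / (0.9·0.4444 + 0.75·0.5556) ≈ 0.4898
After 'does not convert': P(A) = 0.1·0.4898 / (0.1·0.4898 + 0.25·0.5102) ≈ 0.2775

0.2775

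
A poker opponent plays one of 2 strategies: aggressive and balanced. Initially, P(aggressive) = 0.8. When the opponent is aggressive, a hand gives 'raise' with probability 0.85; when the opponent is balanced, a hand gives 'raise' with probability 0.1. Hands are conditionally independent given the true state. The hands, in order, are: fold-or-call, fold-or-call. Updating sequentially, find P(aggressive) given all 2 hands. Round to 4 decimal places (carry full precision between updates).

0.1000

After 'fold-or-call': P(aggressive) = 0.15·0.8000 / (0.15·0.8000 + 0.9·0.2000) ≈ 0.4000
After 'fold-or-call': P(aggressive) = 0.15·0.4000 / (0.15·0.4000 + 0.9·0.6000) ≈ 0.1000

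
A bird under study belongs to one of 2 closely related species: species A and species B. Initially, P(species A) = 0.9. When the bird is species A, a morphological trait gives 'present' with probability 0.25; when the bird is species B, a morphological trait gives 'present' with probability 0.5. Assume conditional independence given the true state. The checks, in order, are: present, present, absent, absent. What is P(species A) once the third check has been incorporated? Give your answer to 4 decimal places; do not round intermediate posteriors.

0.7714

After 'present': P(species A) = 0.25·0.9000 / (0.25·0.9000 + 0.5·0.1000) ≈ 0.8182
After 'present': P(species A) = 0.25·0.8182 / (0.25·0.8182 + 0.5·0.1818) ≈ 0.6923
After 'absent': P(species A) = 0.75·0.6923 / (0.75·0.6923 + 0.5·0.3077) ≈ 0.7714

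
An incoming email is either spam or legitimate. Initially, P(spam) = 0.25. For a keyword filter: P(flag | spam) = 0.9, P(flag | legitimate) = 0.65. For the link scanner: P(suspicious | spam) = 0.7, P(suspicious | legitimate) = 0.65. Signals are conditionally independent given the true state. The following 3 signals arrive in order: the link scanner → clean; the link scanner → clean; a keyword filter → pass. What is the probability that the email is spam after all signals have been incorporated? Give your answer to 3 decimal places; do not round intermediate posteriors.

After the link scanner='clean': P(spam) = 0.3·0.2500 / (0.3·0.2500 + 0.35·0.7500) ≈ 0.2222
After the link scanner='clean': P(spam) = 0.3·0.2222 / (0.3·0.2222 + 0.35·0.7778) ≈ 0.1967
After a keyword filter='pass': P(spam) = 0.1·0.1967 / (0.1·0.1967 + 0.35·0.8033) ≈ 0.0654

0.065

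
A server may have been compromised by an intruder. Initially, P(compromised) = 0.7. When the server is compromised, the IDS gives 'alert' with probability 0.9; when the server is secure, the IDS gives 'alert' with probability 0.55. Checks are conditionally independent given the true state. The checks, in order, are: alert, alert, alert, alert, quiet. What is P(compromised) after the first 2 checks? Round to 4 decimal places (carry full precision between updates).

After 'alert': P(compromised) = 0.9·0.7000 / (0.9·0.7000 + 0.55·0.3000) ≈ 0.7925
After 'alert': P(compromised) = 0.9·0.7925 / (0.9·0.7925 + 0.55·0.2075) ≈ 0.8620

0.8620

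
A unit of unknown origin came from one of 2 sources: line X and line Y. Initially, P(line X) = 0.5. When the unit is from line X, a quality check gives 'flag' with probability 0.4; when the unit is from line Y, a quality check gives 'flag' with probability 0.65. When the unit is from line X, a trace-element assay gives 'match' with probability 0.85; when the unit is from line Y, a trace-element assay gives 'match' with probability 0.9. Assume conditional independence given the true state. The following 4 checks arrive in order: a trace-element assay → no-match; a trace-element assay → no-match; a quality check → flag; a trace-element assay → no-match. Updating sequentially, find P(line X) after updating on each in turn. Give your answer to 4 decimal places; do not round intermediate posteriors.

Apply Bayes' rule sequentially, carrying P(line X) forward.
After a trace-element assay='no-match': P(line X) = 0.15·0.5000 / (0.15·0.5000 + 0.1·0.5000) ≈ 0.6000
After a trace-element assay='no-match': P(line X) = 0.15·0.6000 / (0.15·0.6000 + 0.1·0.4000) ≈ 0.6923
After a quality check='flag': P(line X) = 0.4·0.6923 / (0.4·0.6923 + 0.65·0.3077) ≈ 0.5806
After a trace-element assay='no-match': P(line X) = 0.15·0.5806 / (0.15·0.5806 + 0.1·0.4194) ≈ 0.6750

0.6750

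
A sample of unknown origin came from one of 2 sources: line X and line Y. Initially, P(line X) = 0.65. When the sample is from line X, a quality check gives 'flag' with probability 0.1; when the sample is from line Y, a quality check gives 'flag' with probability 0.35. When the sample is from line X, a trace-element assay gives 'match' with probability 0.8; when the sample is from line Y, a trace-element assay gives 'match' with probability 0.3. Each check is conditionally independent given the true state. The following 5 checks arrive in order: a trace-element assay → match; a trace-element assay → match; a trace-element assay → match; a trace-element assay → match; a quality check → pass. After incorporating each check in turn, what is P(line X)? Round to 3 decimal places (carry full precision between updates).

After a trace-element assay='match': P(line X) = 0.8·0.6500 / (0.8·0.6500 + 0.3·0.3500) ≈ 0.8320
After a trace-element assay='match': P(line X) = 0.8·0.8320 / (0.8·0.8320 + 0.3·0.1680) ≈ 0.9296
After a trace-element assay='match': P(line X) = 0.8·0.9296 / (0.8·0.9296 + 0.3·0.0704) ≈ 0.9724
After a trace-element assay='match': P(line X) = 0.8·0.9724 / (0.8·0.9724 + 0.3·0.0276) ≈ 0.9895
After a quality check='pass': P(line X) = 0.9·0.9895 / (0.9·0.9895 + 0.65·0.0105) ≈ 0.9924

0.992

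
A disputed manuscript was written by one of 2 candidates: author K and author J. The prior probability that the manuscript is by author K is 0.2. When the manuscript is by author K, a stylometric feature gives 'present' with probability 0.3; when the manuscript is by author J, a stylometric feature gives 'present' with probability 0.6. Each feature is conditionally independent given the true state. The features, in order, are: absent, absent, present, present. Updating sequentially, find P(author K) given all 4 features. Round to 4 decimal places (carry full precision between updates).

After 'absent': P(author K) = 0.7·0.2000 / (0.7·0.2000 + 0.4·0.8000) ≈ 0.3043
After 'absent': P(author K) = 0.7·0.3043 / (0.7·0.3043 + 0.4·0.6957) ≈ 0.4336
After 'present': P(author K) = 0.3·0.4336 / (0.3·0.4336 + 0.6·0.5664) ≈ 0.2768
After 'present': P(author K) = 0.3·0.2768 / (0.3·0.2768 + 0.6·0.7232) ≈ 0.1607

0.1607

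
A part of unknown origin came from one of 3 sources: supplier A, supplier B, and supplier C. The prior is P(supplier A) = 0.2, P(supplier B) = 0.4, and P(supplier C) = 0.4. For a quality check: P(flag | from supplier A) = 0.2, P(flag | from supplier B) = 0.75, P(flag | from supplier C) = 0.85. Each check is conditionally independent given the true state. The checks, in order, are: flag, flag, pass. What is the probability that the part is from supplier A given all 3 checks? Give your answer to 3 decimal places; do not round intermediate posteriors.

After 'flag': normaliser = 0.2·0.2000 + 0.75·0.4000 + 0.85·0.4000; P(supplier A) ≈ 0.0588, P(supplier B) ≈ 0.4412, P(supplier C) ≈ 0.5000
After 'flag': normaliser = 0.2·0.0588 + 0.75·0.4412 + 0.85·0.5000; P(supplier A) ≈ 0.0153, P(supplier B) ≈ 0.4310, P(supplier C) ≈ 0.5536
After 'pass': normaliser = 0.8·0.0153 + 0.25·0.4310 + 0.15·0.5536; P(supplier A) ≈ 0.0604, P(supplier B) ≈ 0.5307, P(supplier C) ≈ 0.4090

0.060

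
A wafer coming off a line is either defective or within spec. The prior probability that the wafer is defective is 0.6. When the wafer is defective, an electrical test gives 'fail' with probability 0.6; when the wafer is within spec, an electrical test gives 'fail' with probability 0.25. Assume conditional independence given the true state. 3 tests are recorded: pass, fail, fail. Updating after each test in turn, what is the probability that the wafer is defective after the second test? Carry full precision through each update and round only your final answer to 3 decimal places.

0.658

After 'pass': P(defective) = 0.4·0.6000 / (0.4·0.6000 + 0.75·0.4000) ≈ 0.4444
After 'fail': P(defective) = 0.6·0.4444 / (0.6·0.4444 + 0.25·0.5556) ≈ 0.6575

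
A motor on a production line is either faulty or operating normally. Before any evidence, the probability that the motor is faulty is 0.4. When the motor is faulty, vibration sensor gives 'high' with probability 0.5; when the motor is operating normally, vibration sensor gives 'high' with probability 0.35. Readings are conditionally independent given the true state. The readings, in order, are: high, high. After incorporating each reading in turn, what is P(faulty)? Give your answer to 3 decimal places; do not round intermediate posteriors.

0.576

After 'high': P(faulty) = 0.5·0.4000 / (0.5·0.4000 + 0.35·0.6000) ≈ 0.4878
After 'high': P(faulty) = 0.5·0.4878 / (0.5·0.4878 + 0.35·0.5122) ≈ 0.5764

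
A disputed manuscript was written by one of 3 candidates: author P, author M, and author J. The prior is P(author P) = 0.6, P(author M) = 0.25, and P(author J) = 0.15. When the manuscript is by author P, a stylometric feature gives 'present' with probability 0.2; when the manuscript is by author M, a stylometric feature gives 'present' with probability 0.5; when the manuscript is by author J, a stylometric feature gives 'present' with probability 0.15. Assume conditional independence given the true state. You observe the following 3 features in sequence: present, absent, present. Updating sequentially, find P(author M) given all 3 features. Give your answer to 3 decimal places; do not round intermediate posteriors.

Apply Bayes' rule sequentially, carrying P(author M) forward.
After 'present': normaliser = 0.2·0.6000 + 0.5·0.2500 + 0.15·0.1500; P(author P) ≈ 0.4486, P(author M) ≈ 0.4673, P(author J) ≈ 0.0841
After 'absent': normaliser = 0.8·0.4486 + 0.5·0.4673 + 0.85·0.0841; P(author P) ≈ 0.5405, P(author M) ≈ 0.3519, P(author J) ≈ 0.1077
After 'present': normaliser = 0.2·0.5405 + 0.5·0.3519 + 0.15·0.1077; P(author P) ≈ 0.3601, P(author M) ≈ 0.5861, P(author J) ≈ 0.0538

0.586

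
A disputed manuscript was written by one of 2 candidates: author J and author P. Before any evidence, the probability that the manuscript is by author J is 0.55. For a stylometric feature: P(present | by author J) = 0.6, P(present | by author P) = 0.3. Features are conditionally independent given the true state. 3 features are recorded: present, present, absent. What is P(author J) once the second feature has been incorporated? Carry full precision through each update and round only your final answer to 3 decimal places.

After 'present': P(author J) = 0.6·0.5500 / (0.6·0.5500 + 0.3·0.4500) ≈ 0.7097
After 'present': P(author J) = 0.6·0.7097 / (0.6·0.7097 + 0.3·0.2903) ≈ 0.8302

0.830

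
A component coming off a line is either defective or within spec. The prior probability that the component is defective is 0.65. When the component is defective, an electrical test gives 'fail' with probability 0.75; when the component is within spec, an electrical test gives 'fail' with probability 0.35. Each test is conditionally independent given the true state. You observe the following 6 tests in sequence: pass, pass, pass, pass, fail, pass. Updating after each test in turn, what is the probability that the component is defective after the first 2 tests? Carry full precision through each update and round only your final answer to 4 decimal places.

0.2155

Apply Bayes' rule sequentially, carrying P(defective) forward.
After 'pass': P(defective) = 0.25·0.6500 / (0.25·0.6500 + 0.65·0.3500) ≈ 0.4167
After 'pass': P(defective) = 0.25·0.4167 / (0.25·0.4167 + 0.65·0.5833) ≈ 0.2155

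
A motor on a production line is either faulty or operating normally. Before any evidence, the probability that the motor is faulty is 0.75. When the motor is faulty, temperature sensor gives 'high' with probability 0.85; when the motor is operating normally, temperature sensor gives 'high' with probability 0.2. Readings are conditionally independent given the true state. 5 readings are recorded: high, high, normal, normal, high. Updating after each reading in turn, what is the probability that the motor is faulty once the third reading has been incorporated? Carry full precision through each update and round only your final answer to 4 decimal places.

0.9104

After 'high': P(faulty) = 0.85·0.7500 / (0.85·0.7500 + 0.2·0.2500) ≈ 0.9273
After 'high': P(faulty) = 0.85·0.9273 / (0.85·0.9273 + 0.2·0.0727) ≈ 0.9819
After 'normal': P(faulty) = 0.15·0.9819 / (0.15·0.9819 + 0.8·0.0181) ≈ 0.9104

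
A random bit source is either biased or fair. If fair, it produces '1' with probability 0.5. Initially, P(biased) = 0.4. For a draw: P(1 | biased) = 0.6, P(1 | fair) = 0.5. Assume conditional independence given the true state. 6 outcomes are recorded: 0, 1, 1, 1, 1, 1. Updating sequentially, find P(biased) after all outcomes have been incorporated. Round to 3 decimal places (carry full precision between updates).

After '0': P(biased) = 0.4·0.4000 / (0.4·0.4000 + 0.5·0.6000) ≈ 0.3478
After '1': P(biased) = 0.6·0.3478 / (0.6·0.3478 + 0.5·0.6522) ≈ 0.3902
After '1': P(biased) = 0.6·0.3902 / (0.6·0.3902 + 0.5·0.6098) ≈ 0.4344
After '1': P(biased) = 0.6·0.4344 / (0.6·0.4344 + 0.5·0.5656) ≈ 0.4796
After '1': P(biased) = 0.6·0.4796 / (0.6·0.4796 + 0.5·0.5204) ≈ 0.5251
After '1': P(biased) = 0.6·0.5251 / (0.6·0.5251 + 0.5·0.4749) ≈ 0.5703

0.570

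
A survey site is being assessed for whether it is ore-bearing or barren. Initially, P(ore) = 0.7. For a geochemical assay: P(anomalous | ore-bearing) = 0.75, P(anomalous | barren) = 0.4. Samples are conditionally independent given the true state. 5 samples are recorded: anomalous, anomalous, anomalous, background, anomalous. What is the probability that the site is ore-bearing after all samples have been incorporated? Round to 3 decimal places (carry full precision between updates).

0.923

Each posterior becomes the prior for the next update.
After 'anomalous': P(ore) = 0.75·0.7000 / (0.75·0.7000 + 0.4·0.3000) ≈ 0.8140
After 'anomalous': P(ore) = 0.75·0.8140 / (0.75·0.8140 + 0.4·0.1860) ≈ 0.8913
After 'anomalous': P(ore) = 0.75·0.8913 / (0.75·0.8913 + 0.4·0.1087) ≈ 0.9390
After 'background': P(ore) = 0.25·0.9390 / (0.25·0.9390 + 0.6·0.0610) ≈ 0.8650
After 'anomalous': P(ore) = 0.75·0.8650 / (0.75·0.8650 + 0.4·0.1350) ≈ 0.9232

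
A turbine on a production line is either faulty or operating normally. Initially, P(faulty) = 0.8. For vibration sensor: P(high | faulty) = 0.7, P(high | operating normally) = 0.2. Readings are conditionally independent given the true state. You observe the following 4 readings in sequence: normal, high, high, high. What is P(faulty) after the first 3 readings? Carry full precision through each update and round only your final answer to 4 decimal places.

0.9484

After 'normal': P(faulty) = 0.3·0.8000 / (0.3·0.8000 + 0.8·0.2000) ≈ 0.6000
After 'high': P(faulty) = 0.7·0.6000 / (0.7·0.6000 + 0.2·0.4000) ≈ 0.8400
After 'high': P(faulty) = 0.7·0.8400 / (0.7·0.8400 + 0.2·0.1600) ≈ 0.9484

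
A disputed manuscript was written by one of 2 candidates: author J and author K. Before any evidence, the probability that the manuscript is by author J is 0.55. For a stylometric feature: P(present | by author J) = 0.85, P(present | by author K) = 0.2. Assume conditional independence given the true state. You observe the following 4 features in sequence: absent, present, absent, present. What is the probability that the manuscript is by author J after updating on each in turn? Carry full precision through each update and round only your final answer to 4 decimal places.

After 'absent': P(author J) = 0.15·0.5500 / (0.15·0.5500 + 0.8·0.4500) ≈ 0.1864
After 'present': P(author J) = 0.85·0.1864 / (0.85·0.1864 + 0.2·0.8136) ≈ 0.4934
After 'absent': P(author J) = 0.15·0.4934 / (0.15·0.4934 + 0.8·0.5066) ≈ 0.1544
After 'present': P(author J) = 0.85·0.1544 / (0.85·0.1544 + 0.2·0.8456) ≈ 0.4370

0.4370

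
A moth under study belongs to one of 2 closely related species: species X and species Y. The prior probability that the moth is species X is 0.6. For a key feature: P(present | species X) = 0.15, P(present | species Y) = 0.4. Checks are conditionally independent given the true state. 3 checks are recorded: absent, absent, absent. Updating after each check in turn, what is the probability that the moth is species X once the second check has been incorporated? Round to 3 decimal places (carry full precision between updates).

0.751

After 'absent': P(species X) = 0.85·0.6000 / (0.85·0.6000 + 0.6·0.4000) ≈ 0.6800
After 'absent': P(species X) = 0.85·0.6800 / (0.85·0.6800 + 0.6·0.3200) ≈ 0.7506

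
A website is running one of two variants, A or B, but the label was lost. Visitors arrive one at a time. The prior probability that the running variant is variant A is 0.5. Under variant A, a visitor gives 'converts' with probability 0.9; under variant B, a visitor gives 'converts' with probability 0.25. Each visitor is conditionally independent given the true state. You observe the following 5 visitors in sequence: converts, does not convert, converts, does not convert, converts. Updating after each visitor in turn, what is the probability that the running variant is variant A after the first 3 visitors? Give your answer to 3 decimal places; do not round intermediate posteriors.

After 'converts': P(A) = 0.9·0.5000 / (0.9·0.5000 + 0.25·0.5000) ≈ 0.7826
After 'does not convert': P(A) = 0.1·0.7826 / (0.1·0.7826 + 0.75·0.2174) ≈ 0.3243
After 'converts': P(A) = 0.9·0.3243 / (0.9·0.3243 + 0.25·0.6757) ≈ 0.6334

0.633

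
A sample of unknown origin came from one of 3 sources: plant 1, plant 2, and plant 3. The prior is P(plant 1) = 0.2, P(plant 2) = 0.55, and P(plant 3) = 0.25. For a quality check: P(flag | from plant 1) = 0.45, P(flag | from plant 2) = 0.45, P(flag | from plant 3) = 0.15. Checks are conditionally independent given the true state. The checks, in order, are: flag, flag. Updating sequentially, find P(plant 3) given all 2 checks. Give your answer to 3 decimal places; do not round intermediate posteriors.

After 'flag': normaliser = 0.45·0.2000 + 0.45·0.5500 + 0.15·0.2500; P(plant 1) ≈ 0.2400, P(plant 2) ≈ 0.6600, P(plant 3) ≈ 0.1000
After 'flag': normaliser = 0.45·0.2400 + 0.45·0.6600 + 0.15·0.1000; P(plant 1) ≈ 0.2571, P(plant 2) ≈ 0.7071, P(plant 3) ≈ 0.0357

0.036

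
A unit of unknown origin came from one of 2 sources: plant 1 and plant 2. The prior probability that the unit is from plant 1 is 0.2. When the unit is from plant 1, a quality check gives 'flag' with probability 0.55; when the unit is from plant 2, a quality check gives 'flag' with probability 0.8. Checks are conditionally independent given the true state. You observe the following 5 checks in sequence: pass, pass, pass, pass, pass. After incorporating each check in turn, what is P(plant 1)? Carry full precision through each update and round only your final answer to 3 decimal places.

0.935

After 'pass': P(plant 1) = 0.45·0.2000 / (0.45·0.2000 + 0.2·0.8000) ≈ 0.3600
After 'pass': P(plant 1) = 0.45·0.3600 / (0.45·0.3600 + 0.2·0.6400) ≈ 0.5586
After 'pass': P(plant 1) = 0.45·0.5586 / (0.45·0.5586 + 0.2·0.4414) ≈ 0.7401
After 'pass': P(plant 1) = 0.45·0.7401 / (0.45·0.7401 + 0.2·0.2599) ≈ 0.8650
After 'pass': P(plant 1) = 0.45·0.8650 / (0.45·0.8650 + 0.2·0.1350) ≈ 0.9351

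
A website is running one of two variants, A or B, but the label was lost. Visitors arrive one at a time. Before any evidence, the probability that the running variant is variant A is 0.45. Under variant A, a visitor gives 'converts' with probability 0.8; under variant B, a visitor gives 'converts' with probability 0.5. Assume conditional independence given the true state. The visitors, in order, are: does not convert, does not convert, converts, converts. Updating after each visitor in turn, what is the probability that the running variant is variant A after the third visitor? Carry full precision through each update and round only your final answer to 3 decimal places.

Apply Bayes' rule sequentially, carrying P(A) forward.
After 'does not convert': P(A) = 0.2·0.4500 / (0.2·0.4500 + 0.5·0.5500) ≈ 0.2466
After 'does not convert': P(A) = 0.2·0.2466 / (0.2·0.2466 + 0.5·0.7534) ≈ 0.1158
After 'converts': P(A) = 0.8·0.1158 / (0.8·0.1158 + 0.5·0.8842) ≈ 0.1732

0.173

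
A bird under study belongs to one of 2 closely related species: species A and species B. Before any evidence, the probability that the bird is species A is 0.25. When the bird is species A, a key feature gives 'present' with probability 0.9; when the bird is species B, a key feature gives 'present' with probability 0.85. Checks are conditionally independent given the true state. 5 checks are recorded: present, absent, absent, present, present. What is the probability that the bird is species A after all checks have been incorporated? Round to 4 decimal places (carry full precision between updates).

0.1496

After 'present': P(species A) = 0.9·0.2500 / (0.9·0.2500 + 0.85·0.7500) ≈ 0.2609
After 'absent': P(species A) = 0.1·0.2609 / (0.1·0.2609 + 0.15·0.7391) ≈ 0.1905
After 'absent': P(species A) = 0.1·0.1905 / (0.1·0.1905 + 0.15·0.8095) ≈ 0.1356
After 'present': P(species A) = 0.9·0.1356 / (0.9·0.1356 + 0.85·0.8644) ≈ 0.1424
After 'present': P(species A) = 0.9·0.1424 / (0.9·0.1424 + 0.85·0.8576) ≈ 0.1496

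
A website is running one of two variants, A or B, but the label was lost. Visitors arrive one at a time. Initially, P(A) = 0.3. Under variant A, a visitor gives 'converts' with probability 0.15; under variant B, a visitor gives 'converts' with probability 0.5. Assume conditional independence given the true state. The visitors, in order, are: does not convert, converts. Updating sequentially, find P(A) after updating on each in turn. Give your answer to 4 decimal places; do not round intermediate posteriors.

0.1794

After 'does not convert': P(A) = 0.85·0.3000 / (0.85·0.3000 + 0.5·0.7000) ≈ 0.4215
After 'converts': P(A) = 0.15·0.4215 / (0.15·0.4215 + 0.5·0.5785) ≈ 0.1794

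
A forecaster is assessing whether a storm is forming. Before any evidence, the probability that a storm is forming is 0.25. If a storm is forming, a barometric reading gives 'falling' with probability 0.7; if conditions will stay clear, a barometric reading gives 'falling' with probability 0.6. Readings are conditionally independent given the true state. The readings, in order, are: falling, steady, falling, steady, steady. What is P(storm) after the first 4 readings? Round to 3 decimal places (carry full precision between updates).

0.203

After 'falling': P(storm) = 0.7·0.2500 / (0.7·0.2500 + 0.6·0.7500) ≈ 0.2800
After 'steady': P(storm) = 0.3·0.2800 / (0.3·0.2800 + 0.4·0.7200) ≈ 0.2258
After 'falling': P(storm) = 0.7·0.2258 / (0.7·0.2258 + 0.6·0.7742) ≈ 0.2539
After 'steady': P(storm) = 0.3·0.2539 / (0.3·0.2539 + 0.4·0.7461) ≈ 0.2033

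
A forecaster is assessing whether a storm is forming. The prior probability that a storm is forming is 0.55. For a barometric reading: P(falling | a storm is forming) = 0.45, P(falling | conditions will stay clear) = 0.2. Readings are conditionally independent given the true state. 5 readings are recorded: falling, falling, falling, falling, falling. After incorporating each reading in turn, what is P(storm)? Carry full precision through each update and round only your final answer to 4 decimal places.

0.9860

After 'falling': P(storm) = 0.45·0.5500 / (0.45·0.5500 + 0.2·0.4500) ≈ 0.7333
After 'falling': P(storm) = 0.45·0.7333 / (0.45·0.7333 + 0.2·0.2667) ≈ 0.8609
After 'falling': P(storm) = 0.45·0.8609 / (0.45·0.8609 + 0.2·0.1391) ≈ 0.9330
After 'falling': P(storm) = 0.45·0.9330 / (0.45·0.9330 + 0.2·0.0670) ≈ 0.9691
After 'falling': P(storm) = 0.45·0.9691 / (0.45·0.9691 + 0.2·0.0309) ≈ 0.9860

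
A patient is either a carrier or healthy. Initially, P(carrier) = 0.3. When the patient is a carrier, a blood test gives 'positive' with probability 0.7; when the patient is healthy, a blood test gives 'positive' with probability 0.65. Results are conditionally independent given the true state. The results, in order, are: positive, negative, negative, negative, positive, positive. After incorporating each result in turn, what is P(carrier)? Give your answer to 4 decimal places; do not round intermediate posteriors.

0.2521

After 'positive': P(carrier) = 0.7·0.3000 / (0.7·0.3000 + 0.65·0.7000) ≈ 0.3158
After 'negative': P(carrier) = 0.3·0.3158 / (0.3·0.3158 + 0.35·0.6842) ≈ 0.2835
After 'negative': P(carrier) = 0.3·0.2835 / (0.3·0.2835 + 0.35·0.7165) ≈ 0.2532
After 'negative': P(carrier) = 0.3·0.2532 / (0.3·0.2532 + 0.35·0.7468) ≈ 0.2252
After 'positive': P(carrier) = 0.7·0.2252 / (0.7·0.2252 + 0.65·0.7748) ≈ 0.2384
After 'positive': P(carrier) = 0.7·0.2384 / (0.7·0.2384 + 0.65·0.7616) ≈ 0.2521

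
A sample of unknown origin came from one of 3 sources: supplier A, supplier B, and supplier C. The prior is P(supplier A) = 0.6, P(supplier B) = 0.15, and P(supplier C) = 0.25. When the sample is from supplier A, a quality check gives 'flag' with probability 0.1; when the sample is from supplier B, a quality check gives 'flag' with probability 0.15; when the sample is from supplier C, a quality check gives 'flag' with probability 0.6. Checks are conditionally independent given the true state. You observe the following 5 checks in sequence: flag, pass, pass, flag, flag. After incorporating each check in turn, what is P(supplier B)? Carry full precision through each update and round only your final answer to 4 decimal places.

After 'flag': normaliser = 0.1·0.6000 + 0.15·0.1500 + 0.6·0.2500; P(supplier A) ≈ 0.2581, P(supplier B) ≈ 0.0968, P(supplier C) ≈ 0.6452
After 'pass': normaliser = 0.9·0.2581 + 0.85·0.0968 + 0.4·0.6452; P(supplier A) ≈ 0.4056, P(supplier B) ≈ 0.1437, P(supplier C) ≈ 0.4507
After 'pass': normaliser = 0.9·0.4056 + 0.85·0.1437 + 0.4·0.4507; P(supplier A) ≈ 0.5470, P(supplier B) ≈ 0.1829, P(supplier C) ≈ 0.2701
After 'flag': normaliser = 0.1·0.5470 + 0.15·0.1829 + 0.6·0.2701; P(supplier A) ≈ 0.2240, P(supplier B) ≈ 0.1124, P(supplier C) ≈ 0.6636
After 'flag': normaliser = 0.1·0.2240 + 0.15·0.1124 + 0.6·0.6636; P(supplier A) ≈ 0.0512, P(supplier B) ≈ 0.0385, P(supplier C) ≈ 0.9103

0.0385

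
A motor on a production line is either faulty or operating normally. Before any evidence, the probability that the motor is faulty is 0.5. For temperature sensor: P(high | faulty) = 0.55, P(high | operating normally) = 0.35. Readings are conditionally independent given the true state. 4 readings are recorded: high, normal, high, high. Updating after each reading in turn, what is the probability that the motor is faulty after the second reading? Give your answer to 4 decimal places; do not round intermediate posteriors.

0.5211

After 'high': P(faulty) = 0.55·0.5000 / (0.55·0.5000 + 0.35·0.5000) ≈ 0.6111
After 'normal': P(faulty) = 0.45·0.6111 / (0.45·0.6111 + 0.65·0.3889) ≈ 0.5211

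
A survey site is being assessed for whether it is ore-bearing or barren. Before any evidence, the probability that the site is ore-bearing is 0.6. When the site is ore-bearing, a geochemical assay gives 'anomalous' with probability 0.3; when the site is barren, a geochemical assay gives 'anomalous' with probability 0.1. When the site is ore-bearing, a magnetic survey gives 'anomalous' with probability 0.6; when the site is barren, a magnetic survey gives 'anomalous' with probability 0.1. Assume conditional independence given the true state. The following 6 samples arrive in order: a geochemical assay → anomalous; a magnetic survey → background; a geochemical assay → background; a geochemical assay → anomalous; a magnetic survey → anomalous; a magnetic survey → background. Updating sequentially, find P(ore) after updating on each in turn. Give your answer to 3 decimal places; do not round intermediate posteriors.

0.926

After a geochemical assay='anomalous': P(ore) = 0.3·0.6000 / (0.3·0.6000 + 0.1·0.4000) ≈ 0.8182
After a magnetic survey='background': P(ore) = 0.4·0.8182 / (0.4·0.8182 + 0.9·0.1818) ≈ 0.6667
After a geochemical assay='background': P(ore) = 0.7·0.6667 / (0.7·0.6667 + 0.9·0.3333) ≈ 0.6087
After a geochemical assay='anomalous': P(ore) = 0.3·0.6087 / (0.3·0.6087 + 0.1·0.3913) ≈ 0.8235
After a magnetic survey='anomalous': P(ore) = 0.6·0.8235 / (0.6·0.8235 + 0.1·0.1765) ≈ 0.9655
After a magnetic survey='background': P(ore) = 0.4·0.9655 / (0.4·0.9655 + 0.9·0.0345) ≈ 0.9256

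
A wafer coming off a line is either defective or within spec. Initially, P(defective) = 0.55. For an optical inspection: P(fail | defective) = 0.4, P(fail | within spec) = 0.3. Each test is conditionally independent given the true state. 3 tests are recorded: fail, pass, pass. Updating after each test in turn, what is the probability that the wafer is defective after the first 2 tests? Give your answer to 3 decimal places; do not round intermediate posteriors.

After 'fail': P(defective) = 0.4·0.5500 / (0.4·0.5500 + 0.3·0.4500) ≈ 0.6197
After 'pass': P(defective) = 0.6·0.6197 / (0.6·0.6197 + 0.7·0.3803) ≈ 0.5828

0.583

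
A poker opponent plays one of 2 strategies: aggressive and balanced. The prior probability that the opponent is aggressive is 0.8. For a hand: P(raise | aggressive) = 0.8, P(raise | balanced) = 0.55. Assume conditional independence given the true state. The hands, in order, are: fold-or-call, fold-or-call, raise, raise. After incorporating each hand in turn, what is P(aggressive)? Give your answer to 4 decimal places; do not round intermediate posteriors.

After 'fold-or-call': P(aggressive) = 0.2·0.8000 / (0.2·0.8000 + 0.45·0.2000) ≈ 0.6400
After 'fold-or-call': P(aggressive) = 0.2·0.6400 / (0.2·0.6400 + 0.45·0.3600) ≈ 0.4414
After 'raise': P(aggressive) = 0.8·0.4414 / (0.8·0.4414 + 0.55·0.5586) ≈ 0.5347
After 'raise': P(aggressive) = 0.8·0.5347 / (0.8·0.5347 + 0.55·0.4653) ≈ 0.6257

0.6257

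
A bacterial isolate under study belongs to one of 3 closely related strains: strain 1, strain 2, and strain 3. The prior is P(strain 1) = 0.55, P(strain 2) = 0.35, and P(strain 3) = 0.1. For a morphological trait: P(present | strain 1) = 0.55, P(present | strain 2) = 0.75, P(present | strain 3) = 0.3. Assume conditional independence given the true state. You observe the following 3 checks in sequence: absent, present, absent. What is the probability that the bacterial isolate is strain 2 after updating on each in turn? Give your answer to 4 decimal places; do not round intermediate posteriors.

After 'absent': normaliser = 0.45·0.5500 + 0.25·0.3500 + 0.7·0.1000; P(strain 1) ≈ 0.6111, P(strain 2) ≈ 0.2160, P(strain 3) ≈ 0.1728
After 'present': normaliser = 0.55·0.6111 + 0.75·0.2160 + 0.3·0.1728; P(strain 1) ≈ 0.6111, P(strain 2) ≈ 0.2946, P(strain 3) ≈ 0.0943
After 'absent': normaliser = 0.45·0.6111 + 0.25·0.2946 + 0.7·0.0943; P(strain 1) ≈ 0.6632, P(strain 2) ≈ 0.1776, P(strain 3) ≈ 0.1592

0.1776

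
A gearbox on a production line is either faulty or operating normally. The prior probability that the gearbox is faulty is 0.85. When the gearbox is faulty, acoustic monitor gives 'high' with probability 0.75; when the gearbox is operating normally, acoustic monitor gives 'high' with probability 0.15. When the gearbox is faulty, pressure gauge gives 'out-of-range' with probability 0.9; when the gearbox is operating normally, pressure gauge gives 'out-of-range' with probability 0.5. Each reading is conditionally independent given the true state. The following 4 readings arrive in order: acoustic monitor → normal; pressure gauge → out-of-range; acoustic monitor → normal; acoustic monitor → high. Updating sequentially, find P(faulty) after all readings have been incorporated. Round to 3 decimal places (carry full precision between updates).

0.815

After acoustic monitor='normal': P(faulty) = 0.25·0.8500 / (0.25·0.8500 + 0.85·0.1500) ≈ 0.6250
After pressure gauge='out-of-range': P(faulty) = 0.9·0.6250 / (0.9·0.6250 + 0.5·0.3750) ≈ 0.7500
After acoustic monitor='normal': P(faulty) = 0.25·0.7500 / (0.25·0.7500 + 0.85·0.2500) ≈ 0.4688
After acoustic monitor='high': P(faulty) = 0.75·0.4688 / (0.75·0.4688 + 0.15·0.5312) ≈ 0.8152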